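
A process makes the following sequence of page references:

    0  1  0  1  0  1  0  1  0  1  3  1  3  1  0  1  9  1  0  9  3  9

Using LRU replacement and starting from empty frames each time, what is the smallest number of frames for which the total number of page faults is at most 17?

2

f=1: 22 faults
f=2: 8 faults
f=3: 5 faults
f=4: 4 faults
Smallest f with faults ≤ 17 is 2.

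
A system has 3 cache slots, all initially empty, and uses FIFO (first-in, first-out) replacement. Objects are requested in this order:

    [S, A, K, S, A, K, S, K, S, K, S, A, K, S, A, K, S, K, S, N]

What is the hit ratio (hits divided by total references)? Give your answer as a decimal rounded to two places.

0.80

S: fault, frames {S}
A: fault, frames {S,A}
K: fault, frames {S,A,K}
S: hit
A: hit
K: hit
S: hit
K: hit
S: hit
K: hit
S: hit
A: hit
K: hit
S: hit
A: hit
K: hit
S: hit
K: hit
S: hit
N: fault, evict S, frames {A,K,N}
Hits: 16 of 20 references → 16/20 = 0.8000.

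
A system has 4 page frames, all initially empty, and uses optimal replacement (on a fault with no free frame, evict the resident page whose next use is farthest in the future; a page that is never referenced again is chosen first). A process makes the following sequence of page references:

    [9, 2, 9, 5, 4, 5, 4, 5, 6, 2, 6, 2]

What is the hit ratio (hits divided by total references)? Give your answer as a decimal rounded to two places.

9 → miss, frames (9)
2 → miss, frames (9 2)
9 → hit
5 → miss, frames (9 2 5)
4 → miss, frames (9 2 5 4)
5 → hit
4 → hit
5 → hit
6 → miss, evict 4, frames (9 2 5 6)
2 → hit
6 → hit
2 → hit
Hits: 7 of 12 references → 7/12 = 0.5833.

0.58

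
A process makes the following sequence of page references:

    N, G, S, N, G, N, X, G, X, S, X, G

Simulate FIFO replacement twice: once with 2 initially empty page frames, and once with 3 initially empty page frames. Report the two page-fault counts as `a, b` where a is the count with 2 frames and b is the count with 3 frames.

8, 4

2 frames: F F F F F . F . . F . F → 8 faults.
3 frames: F F F . . . F . . . . . → 4 faults.
4 < 8: adding a frame reduced faults, as is typical.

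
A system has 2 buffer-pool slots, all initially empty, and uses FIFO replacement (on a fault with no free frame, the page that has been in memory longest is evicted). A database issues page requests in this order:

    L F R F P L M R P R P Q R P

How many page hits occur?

3

L -> fault, frames [L]
F -> fault, frames [L, F]
R -> fault, evict L, frames [F, R]
F -> hit
P -> fault, evict F, frames [R, P]
L -> fault, evict R, frames [P, L]
M -> fault, evict P, frames [L, M]
R -> fault, evict L, frames [M, R]
P -> fault, evict M, frames [R, P]
R -> hit
P -> hit
Q -> fault, evict R, frames [P, Q]
R -> fault, evict P, frames [Q, R]
P -> fault, evict Q, frames [R, P]
Hits: 3.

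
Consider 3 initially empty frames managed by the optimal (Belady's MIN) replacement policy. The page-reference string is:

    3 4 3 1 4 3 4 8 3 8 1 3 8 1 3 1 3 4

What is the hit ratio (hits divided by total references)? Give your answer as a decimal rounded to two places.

3 → fault, frames [3]
4 → fault, frames [3, 4]
3 → hit
1 → fault, frames [3, 4, 1]
4 → hit
3 → hit
4 → hit
8 → fault, evict 4, frames [3, 1, 8]
3 → hit
8 → hit
1 → hit
3 → hit
8 → hit
1 → hit
3 → hit
1 → hit
3 → hit
4 → fault, evict 8, frames [3, 1, 4]
Hits: 13 of 18 references → 13/18 = 0.7222.

0.72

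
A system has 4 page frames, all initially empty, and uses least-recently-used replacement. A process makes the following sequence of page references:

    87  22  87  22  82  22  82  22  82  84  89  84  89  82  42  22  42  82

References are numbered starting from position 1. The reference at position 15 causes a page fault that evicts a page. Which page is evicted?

22

pos 1: 87: miss, frames {87}
pos 2: 22: miss, frames {87,22}
pos 3: 87: hit
pos 4: 22: hit
pos 5: 82: miss, frames {87,22,82}
pos 6: 22: hit
pos 7: 82: hit
pos 8: 22: hit
pos 9: 82: hit
pos 10: 84: miss, frames {87,22,82,84}
pos 11: 89: miss, evict 87, frames {22,82,84,89}
pos 12: 84: hit
pos 13: 89: hit
pos 14: 82: hit
pos 15: 42: miss, evict 22, frames {84,89,82,42}
At position 15, page 22 is evicted.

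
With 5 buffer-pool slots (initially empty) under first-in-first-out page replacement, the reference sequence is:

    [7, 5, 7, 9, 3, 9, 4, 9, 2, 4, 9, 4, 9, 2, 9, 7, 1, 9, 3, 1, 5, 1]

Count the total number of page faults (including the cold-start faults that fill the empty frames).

7 → fault, frames [7]
5 → fault, frames [7, 5]
7 → hit
9 → fault, frames [7, 5, 9]
3 → fault, frames [7, 5, 9, 3]
9 → hit
4 → fault, frames [7, 5, 9, 3, 4]
9 → hit
2 → fault, evict 7, frames [5, 9, 3, 4, 2]
4 → hit
9 → hit
4 → hit
9 → hit
2 → hit
9 → hit
7 → fault, evict 5, frames [9, 3, 4, 2, 7]
1 → fault, evict 9, frames [3, 4, 2, 7, 1]
9 → fault, evict 3, frames [4, 2, 7, 1, 9]
3 → fault, evict 4, frames [2, 7, 1, 9, 3]
1 → hit
5 → fault, evict 2, frames [7, 1, 9, 3, 5]
1 → hit
Page faults: 11.

11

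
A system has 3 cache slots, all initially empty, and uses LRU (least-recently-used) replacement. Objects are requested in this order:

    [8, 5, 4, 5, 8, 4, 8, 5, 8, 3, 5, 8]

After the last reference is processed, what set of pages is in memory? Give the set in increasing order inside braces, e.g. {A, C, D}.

{3, 5, 8}

8 -> fault, frames {8}
5 -> fault, frames {8,5}
4 -> fault, frames {8,5,4}
5 -> hit
8 -> hit
4 -> hit
8 -> hit
5 -> hit
8 -> hit
3 -> fault, evict 4, frames {5,8,3}
5 -> hit
8 -> hit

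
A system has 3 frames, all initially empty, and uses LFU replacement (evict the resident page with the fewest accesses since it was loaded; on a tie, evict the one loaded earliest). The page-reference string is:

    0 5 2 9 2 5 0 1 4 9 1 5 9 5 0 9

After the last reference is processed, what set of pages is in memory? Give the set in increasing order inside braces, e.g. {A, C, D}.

{2, 5, 9}

0 -> fault, frames (0)
5 -> fault, frames (0 5)
2 -> fault, frames (0 5 2)
9 -> fault, evict 0, frames (5 2 9)
2 -> hit
5 -> hit
0 -> fault, evict 9, frames (5 2 0)
1 -> fault, evict 0, frames (5 2 1)
4 -> fault, evict 1, frames (5 2 4)
9 -> fault, evict 4, frames (5 2 9)
1 -> fault, evict 9, frames (5 2 1)
5 -> hit
9 -> fault, evict 1, frames (5 2 9)
5 -> hit
0 -> fault, evict 9, frames (5 2 0)
9 -> fault, evict 0, frames (5 2 9)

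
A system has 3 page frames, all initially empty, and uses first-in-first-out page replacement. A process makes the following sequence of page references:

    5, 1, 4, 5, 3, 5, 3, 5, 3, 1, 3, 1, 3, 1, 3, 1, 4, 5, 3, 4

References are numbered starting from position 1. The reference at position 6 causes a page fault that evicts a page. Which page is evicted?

pos 1: 5 -> miss, frames (5)
pos 2: 1 -> miss, frames (5 1)
pos 3: 4 -> miss, frames (5 1 4)
pos 4: 5 -> hit
pos 5: 3 -> miss, evict 5, frames (1 4 3)
pos 6: 5 -> miss, evict 1, frames (4 3 5)
At position 6, page 1 is evicted.

1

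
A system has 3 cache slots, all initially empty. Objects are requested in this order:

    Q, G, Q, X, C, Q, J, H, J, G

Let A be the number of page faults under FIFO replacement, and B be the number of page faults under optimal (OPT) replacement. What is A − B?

2

Under FIFO: F F . F F F F F . F → 8 faults.
Under OPT: F F . F F . F F . . → 6 faults.
A − B = 8 − 6 = 2.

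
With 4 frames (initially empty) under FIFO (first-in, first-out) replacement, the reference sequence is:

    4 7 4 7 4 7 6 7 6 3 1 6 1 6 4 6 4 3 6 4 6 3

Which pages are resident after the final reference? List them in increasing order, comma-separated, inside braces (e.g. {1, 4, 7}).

4: miss, frames {4}
7: miss, frames {4,7}
4: hit
7: hit
4: hit
7: hit
6: miss, frames {4,7,6}
7: hit
6: hit
3: miss, frames {4,7,6,3}
1: miss, evict 4, frames {7,6,3,1}
6: hit
1: hit
6: hit
4: miss, evict 7, frames {6,3,1,4}
6: hit
4: hit
3: hit
6: hit
4: hit
6: hit
3: hit

{1, 3, 4, 6}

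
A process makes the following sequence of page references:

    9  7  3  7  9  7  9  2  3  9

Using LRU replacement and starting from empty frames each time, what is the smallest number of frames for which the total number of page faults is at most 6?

f=1: 10 faults
f=2: 7 faults
f=3: 5 faults
f=4: 4 faults
Smallest f with faults ≤ 6 is 3.

3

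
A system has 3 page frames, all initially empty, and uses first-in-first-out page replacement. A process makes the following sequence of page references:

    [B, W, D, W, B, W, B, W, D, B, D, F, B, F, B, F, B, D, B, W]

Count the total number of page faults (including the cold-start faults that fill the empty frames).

6

B -> fault, frames {B}
W -> fault, frames {B,W}
D -> fault, frames {B,W,D}
W -> hit
B -> hit
W -> hit
B -> hit
W -> hit
D -> hit
B -> hit
D -> hit
F -> fault, evict B, frames {W,D,F}
B -> fault, evict W, frames {D,F,B}
F -> hit
B -> hit
F -> hit
B -> hit
D -> hit
B -> hit
W -> fault, evict D, frames {F,B,W}
Page faults: 6.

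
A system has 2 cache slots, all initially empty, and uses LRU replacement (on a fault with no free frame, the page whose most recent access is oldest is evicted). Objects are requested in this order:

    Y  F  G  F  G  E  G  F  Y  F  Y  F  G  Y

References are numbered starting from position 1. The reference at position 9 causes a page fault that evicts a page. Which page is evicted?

pos 1: Y → fault, frames (Y)
pos 2: F → fault, frames (Y F)
pos 3: G → fault, evict Y, frames (F G)
pos 4: F → hit
pos 5: G → hit
pos 6: E → fault, evict F, frames (G E)
pos 7: G → hit
pos 8: F → fault, evict E, frames (G F)
pos 9: Y → fault, evict G, frames (F Y)
At position 9, page G is evicted.

G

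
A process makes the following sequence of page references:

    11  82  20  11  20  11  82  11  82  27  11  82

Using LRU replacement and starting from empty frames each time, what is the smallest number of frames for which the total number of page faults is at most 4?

f=1: 12 faults
f=2: 8 faults
f=3: 4 faults
f=4: 4 faults
Smallest f with faults ≤ 4 is 3.

3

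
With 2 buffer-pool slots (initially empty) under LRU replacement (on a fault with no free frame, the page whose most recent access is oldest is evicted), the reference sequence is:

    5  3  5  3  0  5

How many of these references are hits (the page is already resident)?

5 -> miss, frames [5]
3 -> miss, frames [5, 3]
5 -> hit
3 -> hit
0 -> miss, evict 5, frames [3, 0]
5 -> miss, evict 3, frames [0, 5]
Hits: 2.

2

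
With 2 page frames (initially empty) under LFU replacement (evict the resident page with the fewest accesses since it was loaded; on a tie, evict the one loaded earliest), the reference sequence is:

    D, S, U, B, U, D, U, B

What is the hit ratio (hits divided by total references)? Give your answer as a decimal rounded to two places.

0.25

D → fault, frames {D}
S → fault, frames {D,S}
U → fault, evict D, frames {S,U}
B → fault, evict S, frames {U,B}
U → hit
D → fault, evict B, frames {U,D}
U → hit
B → fault, evict D, frames {U,B}
Hits: 2 of 8 references → 2/8 = 0.2500.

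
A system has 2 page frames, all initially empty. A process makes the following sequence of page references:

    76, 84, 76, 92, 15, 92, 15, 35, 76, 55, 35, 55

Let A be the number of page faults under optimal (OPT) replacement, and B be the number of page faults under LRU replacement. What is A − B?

Under OPT: F F . F F . . F F F . . → 7 faults.
Under LRU: F F . F F . . F F F F . → 8 faults.
A − B = 7 − 8 = -1.

-1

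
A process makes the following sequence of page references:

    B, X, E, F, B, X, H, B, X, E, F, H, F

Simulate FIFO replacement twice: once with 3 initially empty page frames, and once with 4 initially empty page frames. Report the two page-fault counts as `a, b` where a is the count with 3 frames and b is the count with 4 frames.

9, 10

3 frames: F F F F F F F . . F F . . → 9 faults.
4 frames: F F F F . . F F F F F F . → 10 faults.
10 > 9: adding a frame increased faults — Belady's anomaly.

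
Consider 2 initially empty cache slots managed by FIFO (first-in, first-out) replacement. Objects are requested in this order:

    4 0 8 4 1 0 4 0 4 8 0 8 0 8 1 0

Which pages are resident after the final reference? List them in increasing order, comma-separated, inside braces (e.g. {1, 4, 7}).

4 -> miss, frames {4}
0 -> miss, frames {4,0}
8 -> miss, evict 4, frames {0,8}
4 -> miss, evict 0, frames {8,4}
1 -> miss, evict 8, frames {4,1}
0 -> miss, evict 4, frames {1,0}
4 -> miss, evict 1, frames {0,4}
0 -> hit
4 -> hit
8 -> miss, evict 0, frames {4,8}
0 -> miss, evict 4, frames {8,0}
8 -> hit
0 -> hit
8 -> hit
1 -> miss, evict 8, frames {0,1}
0 -> hit

{0, 1}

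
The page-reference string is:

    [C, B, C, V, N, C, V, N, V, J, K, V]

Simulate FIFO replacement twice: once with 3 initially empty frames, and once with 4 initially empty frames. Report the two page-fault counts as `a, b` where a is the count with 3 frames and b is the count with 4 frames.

3 frames: F F . F F F . . . F F F → 8 faults.
4 frames: F F . F F . . . . F F . → 6 faults.
6 < 8: adding a frame reduced faults, as is typical.

8, 6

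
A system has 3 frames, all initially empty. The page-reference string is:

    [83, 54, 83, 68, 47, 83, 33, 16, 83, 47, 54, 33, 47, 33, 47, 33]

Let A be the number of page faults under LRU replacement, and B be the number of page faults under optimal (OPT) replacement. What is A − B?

1

Under LRU: F F . F F . F F . F F F . . . . → 9 faults.
Under OPT: F F . F F . F F . . F F . . . . → 8 faults.
A − B = 9 − 8 = 1.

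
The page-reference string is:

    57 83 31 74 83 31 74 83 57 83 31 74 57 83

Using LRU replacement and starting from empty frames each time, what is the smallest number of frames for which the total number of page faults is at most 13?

2

f=1: 14 faults
f=2: 13 faults
f=3: 9 faults
f=4: 4 faults
Smallest f with faults ≤ 13 is 2.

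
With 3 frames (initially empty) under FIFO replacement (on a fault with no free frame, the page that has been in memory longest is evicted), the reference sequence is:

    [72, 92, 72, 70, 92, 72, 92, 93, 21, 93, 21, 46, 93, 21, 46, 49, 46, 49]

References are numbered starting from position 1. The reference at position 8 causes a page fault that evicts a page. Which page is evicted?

72

pos 1: 72 → miss, frames [72]
pos 2: 92 → miss, frames [72, 92]
pos 3: 72 → hit
pos 4: 70 → miss, frames [72, 92, 70]
pos 5: 92 → hit
pos 6: 72 → hit
pos 7: 92 → hit
pos 8: 93 → miss, evict 72, frames [92, 70, 93]
At position 8, page 72 is evicted.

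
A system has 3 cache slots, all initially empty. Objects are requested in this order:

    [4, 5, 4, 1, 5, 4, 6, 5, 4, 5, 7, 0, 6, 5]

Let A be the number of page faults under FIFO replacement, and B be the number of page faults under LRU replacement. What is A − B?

Under FIFO: F F . F . . F . F F F F F F → 10 faults.
Under LRU: F F . F . . F . . . F F F F → 8 faults.
A − B = 10 − 8 = 2.

2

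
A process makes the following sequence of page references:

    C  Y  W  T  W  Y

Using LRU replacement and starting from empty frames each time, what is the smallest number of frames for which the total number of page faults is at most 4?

f=1: 6 faults
f=2: 5 faults
f=3: 4 faults
f=4: 4 faults
Smallest f with faults ≤ 4 is 3.

3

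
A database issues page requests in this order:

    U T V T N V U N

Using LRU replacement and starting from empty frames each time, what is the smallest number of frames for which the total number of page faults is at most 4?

f=1: 8 faults
f=2: 7 faults
f=3: 5 faults
f=4: 4 faults
Smallest f with faults ≤ 4 is 4.

4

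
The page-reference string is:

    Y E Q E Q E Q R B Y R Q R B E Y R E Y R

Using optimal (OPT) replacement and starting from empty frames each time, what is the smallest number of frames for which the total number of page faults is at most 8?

f=1: 20 faults
f=2: 12 faults
f=3: 8 faults
f=4: 6 faults
f=5: 5 faults
Smallest f with faults ≤ 8 is 3.

3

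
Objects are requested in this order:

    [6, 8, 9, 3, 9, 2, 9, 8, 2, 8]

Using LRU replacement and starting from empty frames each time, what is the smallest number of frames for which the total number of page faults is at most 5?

f=1: 10 faults
f=2: 7 faults
f=3: 6 faults
f=4: 5 faults
f=5: 5 faults
Smallest f with faults ≤ 5 is 4.

4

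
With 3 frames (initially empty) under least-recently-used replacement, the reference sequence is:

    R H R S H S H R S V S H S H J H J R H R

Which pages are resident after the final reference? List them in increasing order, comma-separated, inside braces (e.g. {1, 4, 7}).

R: miss, frames [R]
H: miss, frames [R, H]
R: hit
S: miss, frames [H, R, S]
H: hit
S: hit
H: hit
R: hit
S: hit
V: miss, evict H, frames [R, S, V]
S: hit
H: miss, evict R, frames [V, S, H]
S: hit
H: hit
J: miss, evict V, frames [S, H, J]
H: hit
J: hit
R: miss, evict S, frames [H, J, R]
H: hit
R: hit

{H, J, R}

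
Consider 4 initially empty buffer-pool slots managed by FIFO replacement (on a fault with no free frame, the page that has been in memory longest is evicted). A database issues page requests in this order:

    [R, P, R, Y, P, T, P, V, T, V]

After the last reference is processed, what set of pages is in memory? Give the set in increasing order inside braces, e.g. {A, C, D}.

R: miss, frames [R]
P: miss, frames [R, P]
R: hit
Y: miss, frames [R, P, Y]
P: hit
T: miss, frames [R, P, Y, T]
P: hit
V: miss, evict R, frames [P, Y, T, V]
T: hit
V: hit

{P, T, V, Y}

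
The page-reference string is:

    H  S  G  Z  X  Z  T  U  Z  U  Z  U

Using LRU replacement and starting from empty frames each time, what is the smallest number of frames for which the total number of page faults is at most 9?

2

f=1: 12 faults
f=2: 8 faults
f=3: 7 faults
f=4: 7 faults
f=5: 7 faults
f=6: 7 faults
f=7: 7 faults
Smallest f with faults ≤ 9 is 2.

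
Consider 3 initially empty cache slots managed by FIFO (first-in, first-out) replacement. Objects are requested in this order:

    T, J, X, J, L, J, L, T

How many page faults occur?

T → miss, frames [T]
J → miss, frames [T, J]
X → miss, frames [T, J, X]
J → hit
L → miss, evict T, frames [J, X, L]
J → hit
L → hit
T → miss, evict J, frames [X, L, T]
Page faults: 5.

5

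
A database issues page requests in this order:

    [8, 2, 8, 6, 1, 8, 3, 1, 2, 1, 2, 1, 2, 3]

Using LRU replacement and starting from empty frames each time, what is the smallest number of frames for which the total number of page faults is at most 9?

f=1: 14 faults
f=2: 9 faults
f=3: 6 faults
f=4: 6 faults
f=5: 5 faults
Smallest f with faults ≤ 9 is 2.

2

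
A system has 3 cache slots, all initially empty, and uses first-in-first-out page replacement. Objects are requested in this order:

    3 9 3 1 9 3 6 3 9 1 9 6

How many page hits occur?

4

3 -> miss, frames [3]
9 -> miss, frames [3, 9]
3 -> hit
1 -> miss, frames [3, 9, 1]
9 -> hit
3 -> hit
6 -> miss, evict 3, frames [9, 1, 6]
3 -> miss, evict 9, frames [1, 6, 3]
9 -> miss, evict 1, frames [6, 3, 9]
1 -> miss, evict 6, frames [3, 9, 1]
9 -> hit
6 -> miss, evict 3, frames [9, 1, 6]
Hits: 4.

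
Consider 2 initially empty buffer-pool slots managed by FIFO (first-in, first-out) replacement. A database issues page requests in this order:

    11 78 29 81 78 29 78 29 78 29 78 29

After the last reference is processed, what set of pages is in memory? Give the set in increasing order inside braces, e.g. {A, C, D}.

11 → miss, frames [11]
78 → miss, frames [11, 78]
29 → miss, evict 11, frames [78, 29]
81 → miss, evict 78, frames [29, 81]
78 → miss, evict 29, frames [81, 78]
29 → miss, evict 81, frames [78, 29]
78 → hit
29 → hit
78 → hit
29 → hit
78 → hit
29 → hit

{29, 78}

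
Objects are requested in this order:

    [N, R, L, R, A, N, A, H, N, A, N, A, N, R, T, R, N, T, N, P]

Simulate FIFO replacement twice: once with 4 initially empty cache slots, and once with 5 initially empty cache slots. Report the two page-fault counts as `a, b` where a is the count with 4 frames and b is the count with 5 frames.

4 frames: F F F . F . . F F . . . . F F . . . . F → 9 faults.
5 frames: F F F . F . . F . . . . . . F . F . . F → 8 faults.
8 < 9: adding a frame reduced faults, as is typical.

9, 8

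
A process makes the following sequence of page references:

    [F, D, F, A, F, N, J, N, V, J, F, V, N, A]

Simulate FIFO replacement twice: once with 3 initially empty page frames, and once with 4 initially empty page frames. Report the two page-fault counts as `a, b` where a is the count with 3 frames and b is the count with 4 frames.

3 frames: F F . F . F F . F . F . F F → 9 faults.
4 frames: F F . F . F F . F . F . . F → 8 faults.
8 < 9: adding a frame reduced faults, as is typical.

9, 8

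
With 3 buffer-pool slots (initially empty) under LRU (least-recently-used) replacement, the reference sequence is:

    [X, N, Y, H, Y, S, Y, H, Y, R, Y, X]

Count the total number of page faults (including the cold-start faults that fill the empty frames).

X: miss, frames [X]
N: miss, frames [X, N]
Y: miss, frames [X, N, Y]
H: miss, evict X, frames [N, Y, H]
Y: hit
S: miss, evict N, frames [H, Y, S]
Y: hit
H: hit
Y: hit
R: miss, evict S, frames [H, Y, R]
Y: hit
X: miss, evict H, frames [R, Y, X]
Page faults: 7.

7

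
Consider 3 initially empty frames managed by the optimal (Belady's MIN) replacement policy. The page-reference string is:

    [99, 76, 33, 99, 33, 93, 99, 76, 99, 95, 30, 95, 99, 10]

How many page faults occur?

99: fault, frames (99)
76: fault, frames (99 76)
33: fault, frames (99 76 33)
99: hit
33: hit
93: fault, evict 33, frames (99 76 93)
99: hit
76: hit
99: hit
95: fault, evict 93, frames (99 76 95)
30: fault, evict 76, frames (99 95 30)
95: hit
99: hit
10: fault, evict 30, frames (99 95 10)
Page faults: 7.

7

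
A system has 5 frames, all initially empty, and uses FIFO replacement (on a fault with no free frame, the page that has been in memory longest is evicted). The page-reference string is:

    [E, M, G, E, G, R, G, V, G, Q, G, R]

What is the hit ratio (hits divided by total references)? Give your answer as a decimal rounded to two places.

0.50

E -> miss, frames [E]
M -> miss, frames [E, M]
G -> miss, frames [E, M, G]
E -> hit
G -> hit
R -> miss, frames [E, M, G, R]
G -> hit
V -> miss, frames [E, M, G, R, V]
G -> hit
Q -> miss, evict E, frames [M, G, R, V, Q]
G -> hit
R -> hit
Hits: 6 of 12 references → 6/12 = 0.5000.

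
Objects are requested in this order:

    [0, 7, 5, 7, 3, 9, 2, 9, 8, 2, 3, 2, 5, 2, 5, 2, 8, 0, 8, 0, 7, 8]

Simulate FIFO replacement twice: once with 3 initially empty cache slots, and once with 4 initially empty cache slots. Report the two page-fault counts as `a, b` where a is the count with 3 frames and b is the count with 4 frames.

3 frames: F F F . F F F . F . F . F F . . F F . . F . → 13 faults.
4 frames: F F F . F F F . F . . . F . . . . F . . F . → 10 faults.
10 < 13: adding a frame reduced faults, as is typical.

13, 10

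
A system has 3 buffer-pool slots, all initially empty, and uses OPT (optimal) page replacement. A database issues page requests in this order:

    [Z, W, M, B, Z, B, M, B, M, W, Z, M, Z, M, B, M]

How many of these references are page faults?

Z: fault, frames (Z)
W: fault, frames (Z W)
M: fault, frames (Z W M)
B: fault, evict W, frames (Z M B)
Z: hit
B: hit
M: hit
B: hit
M: hit
W: fault, evict B, frames (Z M W)
Z: hit
M: hit
Z: hit
M: hit
B: fault, evict W, frames (Z M B)
M: hit
Page faults: 6.

6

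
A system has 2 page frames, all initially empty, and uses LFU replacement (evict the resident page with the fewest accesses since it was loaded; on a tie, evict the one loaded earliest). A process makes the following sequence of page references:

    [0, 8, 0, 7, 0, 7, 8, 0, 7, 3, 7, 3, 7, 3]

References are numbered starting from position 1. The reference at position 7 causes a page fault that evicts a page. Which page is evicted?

pos 1: 0 -> fault, frames {0}
pos 2: 8 -> fault, frames {0,8}
pos 3: 0 -> hit
pos 4: 7 -> fault, evict 8, frames {0,7}
pos 5: 0 -> hit
pos 6: 7 -> hit
pos 7: 8 -> fault, evict 7, frames {0,8}
At position 7, page 7 is evicted.

7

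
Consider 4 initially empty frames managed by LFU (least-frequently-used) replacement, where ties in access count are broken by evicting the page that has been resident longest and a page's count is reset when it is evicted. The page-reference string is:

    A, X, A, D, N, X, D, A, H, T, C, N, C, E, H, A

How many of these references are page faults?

A: fault, frames {A}
X: fault, frames {A,X}
A: hit
D: fault, frames {A,X,D}
N: fault, frames {A,X,D,N}
X: hit
D: hit
A: hit
H: fault, evict N, frames {A,X,D,H}
T: fault, evict H, frames {A,X,D,T}
C: fault, evict T, frames {A,X,D,C}
N: fault, evict C, frames {A,X,D,N}
C: fault, evict N, frames {A,X,D,C}
E: fault, evict C, frames {A,X,D,E}
H: fault, evict E, frames {A,X,D,H}
A: hit
Page faults: 11.

11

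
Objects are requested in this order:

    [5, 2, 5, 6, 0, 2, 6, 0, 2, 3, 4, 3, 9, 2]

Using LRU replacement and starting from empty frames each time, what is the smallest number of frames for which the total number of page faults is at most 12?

2

f=1: 14 faults
f=2: 12 faults
f=3: 9 faults
f=4: 7 faults
f=5: 7 faults
f=6: 7 faults
f=7: 7 faults
Smallest f with faults ≤ 12 is 2.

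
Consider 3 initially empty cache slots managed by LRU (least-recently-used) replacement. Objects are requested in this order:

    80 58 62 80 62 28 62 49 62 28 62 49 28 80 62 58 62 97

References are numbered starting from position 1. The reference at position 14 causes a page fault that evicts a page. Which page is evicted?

pos 1: 80 → fault, frames {80}
pos 2: 58 → fault, frames {80,58}
pos 3: 62 → fault, frames {80,58,62}
pos 4: 80 → hit
pos 5: 62 → hit
pos 6: 28 → fault, evict 58, frames {80,62,28}
pos 7: 62 → hit
pos 8: 49 → fault, evict 80, frames {28,62,49}
pos 9: 62 → hit
pos 10: 28 → hit
pos 11: 62 → hit
pos 12: 49 → hit
pos 13: 28 → hit
pos 14: 80 → fault, evict 62, frames {49,28,80}
At position 14, page 62 is evicted.

62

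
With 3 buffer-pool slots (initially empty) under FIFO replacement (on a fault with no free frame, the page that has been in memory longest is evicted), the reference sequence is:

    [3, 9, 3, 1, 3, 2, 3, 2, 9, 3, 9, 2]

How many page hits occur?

6

3 -> fault, frames {3}
9 -> fault, frames {3,9}
3 -> hit
1 -> fault, frames {3,9,1}
3 -> hit
2 -> fault, evict 3, frames {9,1,2}
3 -> fault, evict 9, frames {1,2,3}
2 -> hit
9 -> fault, evict 1, frames {2,3,9}
3 -> hit
9 -> hit
2 -> hit
Hits: 6.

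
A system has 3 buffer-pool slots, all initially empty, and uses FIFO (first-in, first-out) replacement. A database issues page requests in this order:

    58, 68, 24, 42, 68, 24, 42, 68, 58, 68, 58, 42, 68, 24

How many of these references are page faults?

58: miss, frames (58)
68: miss, frames (58 68)
24: miss, frames (58 68 24)
42: miss, evict 58, frames (68 24 42)
68: hit
24: hit
42: hit
68: hit
58: miss, evict 68, frames (24 42 58)
68: miss, evict 24, frames (42 58 68)
58: hit
42: hit
68: hit
24: miss, evict 42, frames (58 68 24)
Page faults: 7.

7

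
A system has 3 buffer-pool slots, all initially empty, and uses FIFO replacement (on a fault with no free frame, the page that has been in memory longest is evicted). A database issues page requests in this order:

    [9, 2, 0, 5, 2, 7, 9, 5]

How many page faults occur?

6

9: miss, frames {9}
2: miss, frames {9,2}
0: miss, frames {9,2,0}
5: miss, evict 9, frames {2,0,5}
2: hit
7: miss, evict 2, frames {0,5,7}
9: miss, evict 0, frames {5,7,9}
5: hit
Page faults: 6.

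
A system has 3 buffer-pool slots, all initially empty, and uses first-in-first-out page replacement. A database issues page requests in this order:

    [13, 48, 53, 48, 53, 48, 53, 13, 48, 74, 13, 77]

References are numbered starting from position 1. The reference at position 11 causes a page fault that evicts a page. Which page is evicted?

pos 1: 13 → miss, frames (13)
pos 2: 48 → miss, frames (13 48)
pos 3: 53 → miss, frames (13 48 53)
pos 4: 48 → hit
pos 5: 53 → hit
pos 6: 48 → hit
pos 7: 53 → hit
pos 8: 13 → hit
pos 9: 48 → hit
pos 10: 74 → miss, evict 13, frames (48 53 74)
pos 11: 13 → miss, evict 48, frames (53 74 13)
At position 11, page 48 is evicted.

48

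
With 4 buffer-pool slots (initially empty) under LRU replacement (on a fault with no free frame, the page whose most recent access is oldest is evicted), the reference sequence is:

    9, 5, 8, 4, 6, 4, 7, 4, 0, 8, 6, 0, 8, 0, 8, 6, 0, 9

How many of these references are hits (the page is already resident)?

9: fault, frames [9]
5: fault, frames [9, 5]
8: fault, frames [9, 5, 8]
4: fault, frames [9, 5, 8, 4]
6: fault, evict 9, frames [5, 8, 4, 6]
4: hit
7: fault, evict 5, frames [8, 6, 4, 7]
4: hit
0: fault, evict 8, frames [6, 7, 4, 0]
8: fault, evict 6, frames [7, 4, 0, 8]
6: fault, evict 7, frames [4, 0, 8, 6]
0: hit
8: hit
0: hit
8: hit
6: hit
0: hit
9: fault, evict 4, frames [8, 6, 0, 9]
Hits: 8.

8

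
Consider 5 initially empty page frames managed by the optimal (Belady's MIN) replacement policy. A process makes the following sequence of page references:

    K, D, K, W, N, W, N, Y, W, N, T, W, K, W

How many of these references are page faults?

6

K → fault, frames {K}
D → fault, frames {K,D}
K → hit
W → fault, frames {K,D,W}
N → fault, frames {K,D,W,N}
W → hit
N → hit
Y → fault, frames {K,D,W,N,Y}
W → hit
N → hit
T → fault, evict Y, frames {K,D,W,N,T}
W → hit
K → hit
W → hit
Page faults: 6.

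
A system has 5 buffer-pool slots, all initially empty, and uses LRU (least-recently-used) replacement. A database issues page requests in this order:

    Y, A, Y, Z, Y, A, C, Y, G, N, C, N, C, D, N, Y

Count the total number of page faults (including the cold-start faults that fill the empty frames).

Y: fault, frames [Y]
A: fault, frames [Y, A]
Y: hit
Z: fault, frames [A, Y, Z]
Y: hit
A: hit
C: fault, frames [Z, Y, A, C]
Y: hit
G: fault, frames [Z, A, C, Y, G]
N: fault, evict Z, frames [A, C, Y, G, N]
C: hit
N: hit
C: hit
D: fault, evict A, frames [Y, G, N, C, D]
N: hit
Y: hit
Page faults: 7.

7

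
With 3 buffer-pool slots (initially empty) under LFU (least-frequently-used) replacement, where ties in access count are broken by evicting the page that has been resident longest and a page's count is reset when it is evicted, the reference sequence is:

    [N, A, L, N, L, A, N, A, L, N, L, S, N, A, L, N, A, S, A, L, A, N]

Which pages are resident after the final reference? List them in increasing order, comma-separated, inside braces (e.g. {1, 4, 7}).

N -> miss, frames [N]
A -> miss, frames [N, A]
L -> miss, frames [N, A, L]
N -> hit
L -> hit
A -> hit
N -> hit
A -> hit
L -> hit
N -> hit
L -> hit
S -> miss, evict A, frames [N, L, S]
N -> hit
A -> miss, evict S, frames [N, L, A]
L -> hit
N -> hit
A -> hit
S -> miss, evict A, frames [N, L, S]
A -> miss, evict S, frames [N, L, A]
L -> hit
A -> hit
N -> hit

{A, L, N}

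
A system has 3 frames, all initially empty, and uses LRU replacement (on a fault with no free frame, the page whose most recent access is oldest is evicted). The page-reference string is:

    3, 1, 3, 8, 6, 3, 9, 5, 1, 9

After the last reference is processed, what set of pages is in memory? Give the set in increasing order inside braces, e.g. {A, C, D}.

3 → miss, frames (3)
1 → miss, frames (3 1)
3 → hit
8 → miss, frames (1 3 8)
6 → miss, evict 1, frames (3 8 6)
3 → hit
9 → miss, evict 8, frames (6 3 9)
5 → miss, evict 6, frames (3 9 5)
1 → miss, evict 3, frames (9 5 1)
9 → hit

{1, 5, 9}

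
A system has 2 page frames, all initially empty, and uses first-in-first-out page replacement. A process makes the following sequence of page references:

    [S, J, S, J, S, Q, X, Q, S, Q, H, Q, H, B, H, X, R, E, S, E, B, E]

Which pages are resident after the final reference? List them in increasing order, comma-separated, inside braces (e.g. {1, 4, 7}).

S -> miss, frames (S)
J -> miss, frames (S J)
S -> hit
J -> hit
S -> hit
Q -> miss, evict S, frames (J Q)
X -> miss, evict J, frames (Q X)
Q -> hit
S -> miss, evict Q, frames (X S)
Q -> miss, evict X, frames (S Q)
H -> miss, evict S, frames (Q H)
Q -> hit
H -> hit
B -> miss, evict Q, frames (H B)
H -> hit
X -> miss, evict H, frames (B X)
R -> miss, evict B, frames (X R)
E -> miss, evict X, frames (R E)
S -> miss, evict R, frames (E S)
E -> hit
B -> miss, evict E, frames (S B)
E -> miss, evict S, frames (B E)

{B, E}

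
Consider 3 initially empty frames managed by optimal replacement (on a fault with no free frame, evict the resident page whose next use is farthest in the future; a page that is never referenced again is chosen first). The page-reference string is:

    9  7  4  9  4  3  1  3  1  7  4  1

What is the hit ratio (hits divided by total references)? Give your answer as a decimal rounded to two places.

0.50

9 -> miss, frames [9]
7 -> miss, frames [9, 7]
4 -> miss, frames [9, 7, 4]
9 -> hit
4 -> hit
3 -> miss, evict 9, frames [7, 4, 3]
1 -> miss, evict 4, frames [7, 3, 1]
3 -> hit
1 -> hit
7 -> hit
4 -> miss, evict 3, frames [7, 1, 4]
1 -> hit
Hits: 6 of 12 references → 6/12 = 0.5000.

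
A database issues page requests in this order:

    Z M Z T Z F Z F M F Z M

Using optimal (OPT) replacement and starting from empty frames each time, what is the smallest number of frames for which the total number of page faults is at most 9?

f=1: 12 faults
f=2: 6 faults
f=3: 4 faults
f=4: 4 faults
Smallest f with faults ≤ 9 is 2.

2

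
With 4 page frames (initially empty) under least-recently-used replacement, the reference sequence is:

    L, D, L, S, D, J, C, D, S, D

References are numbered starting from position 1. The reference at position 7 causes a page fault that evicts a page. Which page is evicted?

L

pos 1: L: miss, frames [L]
pos 2: D: miss, frames [L, D]
pos 3: L: hit
pos 4: S: miss, frames [D, L, S]
pos 5: D: hit
pos 6: J: miss, frames [L, S, D, J]
pos 7: C: miss, evict L, frames [S, D, J, C]
At position 7, page L is evicted.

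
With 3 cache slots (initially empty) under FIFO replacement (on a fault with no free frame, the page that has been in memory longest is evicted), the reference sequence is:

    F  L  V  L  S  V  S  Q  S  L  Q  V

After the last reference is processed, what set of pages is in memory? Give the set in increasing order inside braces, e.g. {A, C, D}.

F: fault, frames [F]
L: fault, frames [F, L]
V: fault, frames [F, L, V]
L: hit
S: fault, evict F, frames [L, V, S]
V: hit
S: hit
Q: fault, evict L, frames [V, S, Q]
S: hit
L: fault, evict V, frames [S, Q, L]
Q: hit
V: fault, evict S, frames [Q, L, V]

{L, Q, V}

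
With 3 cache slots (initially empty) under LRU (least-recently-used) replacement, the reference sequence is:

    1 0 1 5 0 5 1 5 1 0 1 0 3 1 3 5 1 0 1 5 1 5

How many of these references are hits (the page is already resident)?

1: miss, frames {1}
0: miss, frames {1,0}
1: hit
5: miss, frames {0,1,5}
0: hit
5: hit
1: hit
5: hit
1: hit
0: hit
1: hit
0: hit
3: miss, evict 5, frames {1,0,3}
1: hit
3: hit
5: miss, evict 0, frames {1,3,5}
1: hit
0: miss, evict 3, frames {5,1,0}
1: hit
5: hit
1: hit
5: hit
Hits: 16.

16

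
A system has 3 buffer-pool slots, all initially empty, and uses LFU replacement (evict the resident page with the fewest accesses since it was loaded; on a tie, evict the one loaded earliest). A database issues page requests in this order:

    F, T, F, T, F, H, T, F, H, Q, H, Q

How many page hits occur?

6

F: miss, frames [F]
T: miss, frames [F, T]
F: hit
T: hit
F: hit
H: miss, frames [F, T, H]
T: hit
F: hit
H: hit
Q: miss, evict H, frames [F, T, Q]
H: miss, evict Q, frames [F, T, H]
Q: miss, evict H, frames [F, T, Q]
Hits: 6.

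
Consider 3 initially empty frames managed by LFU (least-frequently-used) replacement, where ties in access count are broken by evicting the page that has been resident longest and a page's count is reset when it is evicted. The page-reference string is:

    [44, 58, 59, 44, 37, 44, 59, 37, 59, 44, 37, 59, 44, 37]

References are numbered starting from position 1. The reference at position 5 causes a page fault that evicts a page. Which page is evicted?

pos 1: 44: fault, frames {44}
pos 2: 58: fault, frames {44,58}
pos 3: 59: fault, frames {44,58,59}
pos 4: 44: hit
pos 5: 37: fault, evict 58, frames {44,59,37}
At position 5, page 58 is evicted.

58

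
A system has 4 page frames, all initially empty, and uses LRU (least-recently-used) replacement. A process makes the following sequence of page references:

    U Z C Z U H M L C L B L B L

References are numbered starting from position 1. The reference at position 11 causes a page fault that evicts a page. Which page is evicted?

pos 1: U → miss, frames (U)
pos 2: Z → miss, frames (U Z)
pos 3: C → miss, frames (U Z C)
pos 4: Z → hit
pos 5: U → hit
pos 6: H → miss, frames (C Z U H)
pos 7: M → miss, evict C, frames (Z U H M)
pos 8: L → miss, evict Z, frames (U H M L)
pos 9: C → miss, evict U, frames (H M L C)
pos 10: L → hit
pos 11: B → miss, evict H, frames (M C L B)
At position 11, page H is evicted.

H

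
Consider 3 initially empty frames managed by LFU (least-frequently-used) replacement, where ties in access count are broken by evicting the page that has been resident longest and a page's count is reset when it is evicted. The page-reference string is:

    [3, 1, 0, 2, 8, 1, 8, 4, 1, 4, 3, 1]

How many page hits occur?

3 -> miss, frames {3}
1 -> miss, frames {3,1}
0 -> miss, frames {3,1,0}
2 -> miss, evict 3, frames {1,0,2}
8 -> miss, evict 1, frames {0,2,8}
1 -> miss, evict 0, frames {2,8,1}
8 -> hit
4 -> miss, evict 2, frames {8,1,4}
1 -> hit
4 -> hit
3 -> miss, evict 8, frames {1,4,3}
1 -> hit
Hits: 4.

4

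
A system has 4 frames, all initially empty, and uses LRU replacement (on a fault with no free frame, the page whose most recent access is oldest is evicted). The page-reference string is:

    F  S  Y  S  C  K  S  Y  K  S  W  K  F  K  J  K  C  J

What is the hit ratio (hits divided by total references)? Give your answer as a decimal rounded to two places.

F: fault, frames {F}
S: fault, frames {F,S}
Y: fault, frames {F,S,Y}
S: hit
C: fault, frames {F,Y,S,C}
K: fault, evict F, frames {Y,S,C,K}
S: hit
Y: hit
K: hit
S: hit
W: fault, evict C, frames {Y,K,S,W}
K: hit
F: fault, evict Y, frames {S,W,K,F}
K: hit
J: fault, evict S, frames {W,F,K,J}
K: hit
C: fault, evict W, frames {F,J,K,C}
J: hit
Hits: 9 of 18 references → 9/18 = 0.5000.

0.50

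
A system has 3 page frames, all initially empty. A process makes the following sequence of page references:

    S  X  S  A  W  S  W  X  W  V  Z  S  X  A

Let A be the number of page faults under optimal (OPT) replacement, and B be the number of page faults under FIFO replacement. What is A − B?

Under OPT: F F . F F . . . . F F . . F → 7 faults.
Under FIFO: F F . F F F . F . F F F F F → 11 faults.
A − B = 7 − 11 = -4.

-4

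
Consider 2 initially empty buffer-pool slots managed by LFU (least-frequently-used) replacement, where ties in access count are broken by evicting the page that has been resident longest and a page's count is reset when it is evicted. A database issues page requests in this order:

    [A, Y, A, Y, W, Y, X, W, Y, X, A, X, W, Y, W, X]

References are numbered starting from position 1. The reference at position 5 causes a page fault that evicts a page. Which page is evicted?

A

pos 1: A: miss, frames (A)
pos 2: Y: miss, frames (A Y)
pos 3: A: hit
pos 4: Y: hit
pos 5: W: miss, evict A, frames (Y W)
At position 5, page A is evicted.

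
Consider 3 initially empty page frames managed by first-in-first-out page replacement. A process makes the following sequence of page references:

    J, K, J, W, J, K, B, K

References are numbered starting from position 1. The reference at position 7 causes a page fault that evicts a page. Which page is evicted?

J

pos 1: J -> fault, frames (J)
pos 2: K -> fault, frames (J K)
pos 3: J -> hit
pos 4: W -> fault, frames (J K W)
pos 5: J -> hit
pos 6: K -> hit
pos 7: B -> fault, evict J, frames (K W B)
At position 7, page J is evicted.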